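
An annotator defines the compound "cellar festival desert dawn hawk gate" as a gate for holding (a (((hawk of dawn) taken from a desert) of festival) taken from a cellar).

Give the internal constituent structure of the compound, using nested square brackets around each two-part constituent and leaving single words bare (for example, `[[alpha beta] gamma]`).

[[cellar [festival [desert [dawn hawk]]]] gate]

The outermost head in the paraphrase is "gate", modified by "cellar festival desert dawn hawk".
"cellar festival desert dawn hawk" → head "hawk" (specifically "festival desert dawn hawk"), modifier "cellar".
"festival desert dawn hawk" → head "hawk" (specifically "desert dawn hawk"), modifier "festival".
"desert dawn hawk" → head "hawk" (specifically "dawn hawk"), modifier "desert".
"dawn hawk" → head "hawk", modifier "dawn".
Putting it together: [[cellar [festival [desert [dawn hawk]]]] gate].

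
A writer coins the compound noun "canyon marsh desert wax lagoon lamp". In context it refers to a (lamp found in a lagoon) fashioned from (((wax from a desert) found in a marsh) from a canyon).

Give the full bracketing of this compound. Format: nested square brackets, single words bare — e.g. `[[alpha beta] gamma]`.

[[canyon [marsh [desert wax]]] [lagoon lamp]]

Overall it is a kind of lamp (specifically "lagoon lamp"); the modifier is "canyon marsh desert wax".
"canyon marsh desert wax" → head "wax" (specifically "marsh desert wax"), modifier "canyon".
"marsh desert wax" → head "wax" (specifically "desert wax"), modifier "marsh".
"desert wax" → head "wax", modifier "desert".
"lagoon lamp" → head "lamp", modifier "lagoon".
So the structure is [[canyon [marsh [desert wax]]] [lagoon lamp]].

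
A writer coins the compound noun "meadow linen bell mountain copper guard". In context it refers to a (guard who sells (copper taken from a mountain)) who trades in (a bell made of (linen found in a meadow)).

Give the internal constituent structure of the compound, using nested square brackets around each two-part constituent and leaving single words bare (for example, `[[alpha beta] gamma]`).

[[[meadow linen] bell] [[mountain copper] guard]]

Whole compound: head "guard" (specifically "mountain copper guard"), modifier "meadow linen bell".
Inside "meadow linen bell": head "bell", modifier "meadow linen".
Inside "meadow linen": head "linen", modifier "meadow".
Inside "mountain copper guard": head "guard", modifier "mountain copper".
Inside "mountain copper": head "copper", modifier "mountain".
Assembled: [[[meadow linen] bell] [[mountain copper] guard]].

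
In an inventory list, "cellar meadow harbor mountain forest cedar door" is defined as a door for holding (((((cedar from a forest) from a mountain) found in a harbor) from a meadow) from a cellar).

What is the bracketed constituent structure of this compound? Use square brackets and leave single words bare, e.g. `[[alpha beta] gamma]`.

[[cellar [meadow [harbor [mountain [forest cedar]]]]] door]

The outermost head in the paraphrase is "door", modified by "cellar meadow harbor mountain forest cedar".
"cellar meadow harbor mountain forest cedar" → head "cedar" (specifically "meadow harbor mountain forest cedar"), modifier "cellar".
"meadow harbor mountain forest cedar" → head "cedar" (specifically "harbor mountain forest cedar"), modifier "meadow".
"harbor mountain forest cedar" → head "cedar" (specifically "mountain forest cedar"), modifier "harbor".
"mountain forest cedar" → head "cedar" (specifically "forest cedar"), modifier "mountain".
"forest cedar" → head "cedar", modifier "forest".
Putting it together: [[cellar [meadow [harbor [mountain [forest cedar]]]]] door].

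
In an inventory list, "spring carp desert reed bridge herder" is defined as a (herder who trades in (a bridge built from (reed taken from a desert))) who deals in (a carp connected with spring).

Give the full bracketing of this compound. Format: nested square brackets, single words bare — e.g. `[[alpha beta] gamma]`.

Whole compound: head "herder" (specifically "desert reed bridge herder"), modifier "spring carp".
Inside "spring carp": head "carp", modifier "spring".
Inside "desert reed bridge herder": head "herder", modifier "desert reed bridge".
Inside "desert reed bridge": head "bridge", modifier "desert reed".
Inside "desert reed": head "reed", modifier "desert".
Putting it together: [[spring carp] [[[desert reed] bridge] herder]].

[[spring carp] [[[desert reed] bridge] herder]]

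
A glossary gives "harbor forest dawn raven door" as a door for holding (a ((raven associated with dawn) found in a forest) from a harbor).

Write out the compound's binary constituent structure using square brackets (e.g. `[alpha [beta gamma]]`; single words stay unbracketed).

[[harbor [forest [dawn raven]]] door]

Whole compound: head "door", modifier "harbor forest dawn raven".
"harbor forest dawn raven" → head "raven" (specifically "forest dawn raven"), modifier "harbor".
"forest dawn raven" → head "raven" (specifically "dawn raven"), modifier "forest".
"dawn raven" → head "raven", modifier "dawn".
So the structure is [[harbor [forest [dawn raven]]] door].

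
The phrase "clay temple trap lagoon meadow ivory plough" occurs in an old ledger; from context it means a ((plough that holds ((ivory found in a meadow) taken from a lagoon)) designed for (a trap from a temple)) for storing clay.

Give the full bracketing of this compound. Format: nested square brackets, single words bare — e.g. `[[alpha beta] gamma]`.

Overall it is a kind of plough (specifically "temple trap lagoon meadow ivory plough"); the modifier is "clay".
"temple trap lagoon meadow ivory plough" → head "plough" (specifically "lagoon meadow ivory plough"), modifier "temple trap".
"temple trap" → head "trap", modifier "temple".
"lagoon meadow ivory plough" → head "plough", modifier "lagoon meadow ivory".
"lagoon meadow ivory" → head "ivory" (specifically "meadow ivory"), modifier "lagoon".
"meadow ivory" → head "ivory", modifier "meadow".
So the structure is [clay [[temple trap] [[lagoon [meadow ivory]] plough]]].

[clay [[temple trap] [[lagoon [meadow ivory]] plough]]]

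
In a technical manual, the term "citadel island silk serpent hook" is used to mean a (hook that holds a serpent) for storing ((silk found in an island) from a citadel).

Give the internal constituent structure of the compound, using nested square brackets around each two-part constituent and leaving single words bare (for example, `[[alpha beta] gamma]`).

Overall it is a kind of hook (specifically "serpent hook"); the modifier is "citadel island silk".
Within "citadel island silk", the head is "silk" (specifically "island silk") and the modifier is "citadel".
Within "island silk", the head is "silk" and the modifier is "island".
Within "serpent hook", the head is "hook" and the modifier is "serpent".
Assembled: [[citadel [island silk]] [serpent hook]].

[[citadel [island silk]] [serpent hook]]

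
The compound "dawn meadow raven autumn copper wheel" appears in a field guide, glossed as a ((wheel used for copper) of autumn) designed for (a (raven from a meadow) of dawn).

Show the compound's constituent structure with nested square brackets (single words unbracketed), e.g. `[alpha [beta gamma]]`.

[[dawn [meadow raven]] [autumn [copper wheel]]]

The outermost head in the paraphrase is "wheel" (specifically "autumn copper wheel"), modified by "dawn meadow raven".
Within "dawn meadow raven", the head is "raven" (specifically "meadow raven") and the modifier is "dawn".
Within "meadow raven", the head is "raven" and the modifier is "meadow".
Within "autumn copper wheel", the head is "wheel" (specifically "copper wheel") and the modifier is "autumn".
Within "copper wheel", the head is "wheel" and the modifier is "copper".
So the structure is [[dawn [meadow raven]] [autumn [copper wheel]]].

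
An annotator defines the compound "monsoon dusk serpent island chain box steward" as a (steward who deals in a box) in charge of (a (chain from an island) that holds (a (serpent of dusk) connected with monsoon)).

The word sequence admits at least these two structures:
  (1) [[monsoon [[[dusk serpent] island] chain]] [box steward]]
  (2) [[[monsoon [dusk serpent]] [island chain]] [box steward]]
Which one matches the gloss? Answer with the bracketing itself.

The paraphrase's head is the "steward" part ("box steward"); its modifier is "monsoon dusk serpent island chain".
That top-level split, carried through the inner groups, gives [[[monsoon [dusk serpent]] [island chain]] [box steward]].

[[[monsoon [dusk serpent]] [island chain]] [box steward]]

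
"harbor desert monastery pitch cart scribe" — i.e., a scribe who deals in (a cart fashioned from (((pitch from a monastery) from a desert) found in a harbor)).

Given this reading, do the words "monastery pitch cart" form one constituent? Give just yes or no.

no

The top-level split is [harbor desert monastery pitch cart] [scribe]; the full structure is [[[harbor [desert [monastery pitch]]] cart] scribe].
"monastery pitch cart" straddles a constituent boundary, so it is not a single unit.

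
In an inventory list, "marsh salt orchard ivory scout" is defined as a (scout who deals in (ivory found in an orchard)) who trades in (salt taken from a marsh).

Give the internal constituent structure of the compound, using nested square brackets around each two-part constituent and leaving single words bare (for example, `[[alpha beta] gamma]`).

Overall it is a kind of scout (specifically "orchard ivory scout"); the modifier is "marsh salt".
Within "marsh salt", the head is "salt" and the modifier is "marsh".
Within "orchard ivory scout", the head is "scout" and the modifier is "orchard ivory".
Within "orchard ivory", the head is "ivory" and the modifier is "orchard".
So the structure is [[marsh salt] [[orchard ivory] scout]].

[[marsh salt] [[orchard ivory] scout]]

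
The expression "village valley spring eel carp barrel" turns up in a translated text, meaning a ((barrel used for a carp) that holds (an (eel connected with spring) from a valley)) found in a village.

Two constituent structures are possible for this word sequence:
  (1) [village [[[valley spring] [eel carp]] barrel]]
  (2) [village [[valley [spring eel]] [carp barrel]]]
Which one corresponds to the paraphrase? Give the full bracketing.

The paraphrase's head is the "barrel" part ("valley spring eel carp barrel"); its modifier is "village".
That top-level split, carried through the inner groups, gives [village [[valley [spring eel]] [carp barrel]]].

[village [[valley [spring eel]] [carp barrel]]]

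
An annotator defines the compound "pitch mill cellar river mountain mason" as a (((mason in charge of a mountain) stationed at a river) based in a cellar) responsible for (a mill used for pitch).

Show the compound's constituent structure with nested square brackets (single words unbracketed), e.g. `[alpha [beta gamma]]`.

The outermost head in the paraphrase is "mason" (specifically "cellar river mountain mason"), modified by "pitch mill".
"pitch mill" → head "mill", modifier "pitch".
"cellar river mountain mason" → head "mason" (specifically "river mountain mason"), modifier "cellar".
"river mountain mason" → head "mason" (specifically "mountain mason"), modifier "river".
"mountain mason" → head "mason", modifier "mountain".
Putting it together: [[pitch mill] [cellar [river [mountain mason]]]].

[[pitch mill] [cellar [river [mountain mason]]]]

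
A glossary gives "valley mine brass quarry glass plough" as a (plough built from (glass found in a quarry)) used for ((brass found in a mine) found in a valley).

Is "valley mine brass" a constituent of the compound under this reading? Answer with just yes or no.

yes

The paraphrase groups the words so that "valley mine brass" is one unit: it corresponds to a single parenthesized sub-phrase.
The full structure is [[valley [mine brass]] [[quarry glass] plough]], in which [valley mine brass] is a constituent.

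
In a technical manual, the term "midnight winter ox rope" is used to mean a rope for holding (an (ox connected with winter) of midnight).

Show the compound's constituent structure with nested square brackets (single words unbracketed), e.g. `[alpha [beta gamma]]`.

At the top level: head "rope"; modifier "midnight winter ox".
"midnight winter ox" → head "ox" (specifically "winter ox"), modifier "midnight".
"winter ox" → head "ox", modifier "winter".
Putting it together: [[midnight [winter ox]] rope].

[[midnight [winter ox]] rope]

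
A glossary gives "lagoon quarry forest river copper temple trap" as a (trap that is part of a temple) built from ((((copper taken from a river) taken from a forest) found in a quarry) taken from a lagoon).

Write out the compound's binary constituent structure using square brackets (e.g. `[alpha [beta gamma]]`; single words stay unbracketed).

[[lagoon [quarry [forest [river copper]]]] [temple trap]]

Whole compound: head "trap" (specifically "temple trap"), modifier "lagoon quarry forest river copper".
Inside "lagoon quarry forest river copper": head "copper" (specifically "quarry forest river copper"), modifier "lagoon".
Inside "quarry forest river copper": head "copper" (specifically "forest river copper"), modifier "quarry".
Inside "forest river copper": head "copper" (specifically "river copper"), modifier "forest".
Inside "river copper": head "copper", modifier "river".
Inside "temple trap": head "trap", modifier "temple".
So the structure is [[lagoon [quarry [forest [river copper]]]] [temple trap]].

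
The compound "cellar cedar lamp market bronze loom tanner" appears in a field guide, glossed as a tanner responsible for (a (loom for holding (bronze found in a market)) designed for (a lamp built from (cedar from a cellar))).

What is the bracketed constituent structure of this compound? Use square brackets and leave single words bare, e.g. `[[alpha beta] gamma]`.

[[[[cellar cedar] lamp] [[market bronze] loom]] tanner]

At the top level: head "tanner"; modifier "cellar cedar lamp market bronze loom".
Within "cellar cedar lamp market bronze loom", the head is "loom" (specifically "market bronze loom") and the modifier is "cellar cedar lamp".
Within "cellar cedar lamp", the head is "lamp" and the modifier is "cellar cedar".
Within "cellar cedar", the head is "cedar" and the modifier is "cellar".
Within "market bronze loom", the head is "loom" and the modifier is "market bronze".
Within "market bronze", the head is "bronze" and the modifier is "market".
So the structure is [[[[cellar cedar] lamp] [[market bronze] loom]] tanner].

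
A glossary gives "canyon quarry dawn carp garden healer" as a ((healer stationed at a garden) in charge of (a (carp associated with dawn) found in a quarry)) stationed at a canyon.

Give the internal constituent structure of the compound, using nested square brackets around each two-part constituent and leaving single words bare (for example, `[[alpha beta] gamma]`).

[canyon [[quarry [dawn carp]] [garden healer]]]

Whole compound: head "healer" (specifically "quarry dawn carp garden healer"), modifier "canyon".
"quarry dawn carp garden healer" → head "healer" (specifically "garden healer"), modifier "quarry dawn carp".
"quarry dawn carp" → head "carp" (specifically "dawn carp"), modifier "quarry".
"dawn carp" → head "carp", modifier "dawn".
"garden healer" → head "healer", modifier "garden".
So the structure is [canyon [[quarry [dawn carp]] [garden healer]]].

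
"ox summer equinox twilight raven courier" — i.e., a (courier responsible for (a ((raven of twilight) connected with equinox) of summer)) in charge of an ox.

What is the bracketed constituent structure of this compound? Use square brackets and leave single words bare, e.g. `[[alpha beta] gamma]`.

[ox [[summer [equinox [twilight raven]]] courier]]

The outermost head in the paraphrase is "courier" (specifically "summer equinox twilight raven courier"), modified by "ox".
Inside "summer equinox twilight raven courier": head "courier", modifier "summer equinox twilight raven".
Inside "summer equinox twilight raven": head "raven" (specifically "equinox twilight raven"), modifier "summer".
Inside "equinox twilight raven": head "raven" (specifically "twilight raven"), modifier "equinox".
Inside "twilight raven": head "raven", modifier "twilight".
Putting it together: [ox [[summer [equinox [twilight raven]]] courier]].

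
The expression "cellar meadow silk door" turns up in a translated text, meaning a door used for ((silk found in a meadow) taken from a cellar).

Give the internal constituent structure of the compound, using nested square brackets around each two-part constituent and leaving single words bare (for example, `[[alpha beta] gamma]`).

The outermost head in the paraphrase is "door", modified by "cellar meadow silk".
Inside "cellar meadow silk": head "silk" (specifically "meadow silk"), modifier "cellar".
Inside "meadow silk": head "silk", modifier "meadow".
So the structure is [[cellar [meadow silk]] door].

[[cellar [meadow silk]] door]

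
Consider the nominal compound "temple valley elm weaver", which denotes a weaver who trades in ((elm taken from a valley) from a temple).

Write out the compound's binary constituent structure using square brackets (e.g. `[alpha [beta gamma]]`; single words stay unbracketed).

[[temple [valley elm]] weaver]

The outermost head in the paraphrase is "weaver", modified by "temple valley elm".
Inside "temple valley elm": head "elm" (specifically "valley elm"), modifier "temple".
Inside "valley elm": head "elm", modifier "valley".
Assembled: [[temple [valley elm]] weaver].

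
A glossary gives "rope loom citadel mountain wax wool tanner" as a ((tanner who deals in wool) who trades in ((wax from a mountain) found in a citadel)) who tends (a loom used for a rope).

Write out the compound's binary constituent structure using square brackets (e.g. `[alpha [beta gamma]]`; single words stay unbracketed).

At the top level: head "tanner" (specifically "citadel mountain wax wool tanner"); modifier "rope loom".
Inside "rope loom": head "loom", modifier "rope".
Inside "citadel mountain wax wool tanner": head "tanner" (specifically "wool tanner"), modifier "citadel mountain wax".
Inside "citadel mountain wax": head "wax" (specifically "mountain wax"), modifier "citadel".
Inside "mountain wax": head "wax", modifier "mountain".
Inside "wool tanner": head "tanner", modifier "wool".
Assembled: [[rope loom] [[citadel [mountain wax]] [wool tanner]]].

[[rope loom] [[citadel [mountain wax]] [wool tanner]]]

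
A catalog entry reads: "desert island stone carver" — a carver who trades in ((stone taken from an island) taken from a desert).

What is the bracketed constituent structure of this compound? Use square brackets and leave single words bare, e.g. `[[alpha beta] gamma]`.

[[desert [island stone]] carver]

Overall it is a kind of carver; the modifier is "desert island stone".
Within "desert island stone", the head is "stone" (specifically "island stone") and the modifier is "desert".
Within "island stone", the head is "stone" and the modifier is "island".
Putting it together: [[desert [island stone]] carver].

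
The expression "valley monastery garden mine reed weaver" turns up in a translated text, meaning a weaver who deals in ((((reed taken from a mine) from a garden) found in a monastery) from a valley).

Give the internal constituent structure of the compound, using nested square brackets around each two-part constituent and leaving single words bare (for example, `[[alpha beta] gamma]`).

At the top level: head "weaver"; modifier "valley monastery garden mine reed".
"valley monastery garden mine reed" → head "reed" (specifically "monastery garden mine reed"), modifier "valley".
"monastery garden mine reed" → head "reed" (specifically "garden mine reed"), modifier "monastery".
"garden mine reed" → head "reed" (specifically "mine reed"), modifier "garden".
"mine reed" → head "reed", modifier "mine".
Putting it together: [[valley [monastery [garden [mine reed]]]] weaver].

[[valley [monastery [garden [mine reed]]]] weaver]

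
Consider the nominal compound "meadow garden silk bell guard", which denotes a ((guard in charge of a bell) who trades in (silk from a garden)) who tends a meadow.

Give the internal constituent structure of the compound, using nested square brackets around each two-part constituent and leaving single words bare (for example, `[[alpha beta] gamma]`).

The outermost head in the paraphrase is "guard" (specifically "garden silk bell guard"), modified by "meadow".
Within "garden silk bell guard", the head is "guard" (specifically "bell guard") and the modifier is "garden silk".
Within "garden silk", the head is "silk" and the modifier is "garden".
Within "bell guard", the head is "guard" and the modifier is "bell".
Putting it together: [meadow [[garden silk] [bell guard]]].

[meadow [[garden silk] [bell guard]]]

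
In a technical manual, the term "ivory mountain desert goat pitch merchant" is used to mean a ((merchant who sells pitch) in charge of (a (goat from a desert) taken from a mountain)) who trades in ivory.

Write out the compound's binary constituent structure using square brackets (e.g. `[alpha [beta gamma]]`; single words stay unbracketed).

Overall it is a kind of merchant (specifically "mountain desert goat pitch merchant"); the modifier is "ivory".
Within "mountain desert goat pitch merchant", the head is "merchant" (specifically "pitch merchant") and the modifier is "mountain desert goat".
Within "mountain desert goat", the head is "goat" (specifically "desert goat") and the modifier is "mountain".
Within "desert goat", the head is "goat" and the modifier is "desert".
Within "pitch merchant", the head is "merchant" and the modifier is "pitch".
Putting it together: [ivory [[mountain [desert goat]] [pitch merchant]]].

[ivory [[mountain [desert goat]] [pitch merchant]]]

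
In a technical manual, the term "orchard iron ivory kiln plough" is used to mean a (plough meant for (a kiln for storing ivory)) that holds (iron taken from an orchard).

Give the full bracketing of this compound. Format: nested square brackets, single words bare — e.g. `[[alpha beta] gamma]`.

[[orchard iron] [[ivory kiln] plough]]

Overall it is a kind of plough (specifically "ivory kiln plough"); the modifier is "orchard iron".
Within "orchard iron", the head is "iron" and the modifier is "orchard".
Within "ivory kiln plough", the head is "plough" and the modifier is "ivory kiln".
Within "ivory kiln", the head is "kiln" and the modifier is "ivory".
So the structure is [[orchard iron] [[ivory kiln] plough]].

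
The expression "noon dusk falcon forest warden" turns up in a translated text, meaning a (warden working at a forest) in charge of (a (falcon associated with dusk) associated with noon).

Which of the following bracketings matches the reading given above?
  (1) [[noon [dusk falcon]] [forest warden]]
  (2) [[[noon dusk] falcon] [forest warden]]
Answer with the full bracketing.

The paraphrase's head is the "warden" part ("forest warden"); its modifier is "noon dusk falcon".
That top-level split, carried through the inner groups, gives [[noon [dusk falcon]] [forest warden]].

[[noon [dusk falcon]] [forest warden]]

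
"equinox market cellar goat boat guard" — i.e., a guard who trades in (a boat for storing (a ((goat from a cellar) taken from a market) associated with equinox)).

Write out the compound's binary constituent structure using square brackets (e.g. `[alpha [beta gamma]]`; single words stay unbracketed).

At the top level: head "guard"; modifier "equinox market cellar goat boat".
Within "equinox market cellar goat boat", the head is "boat" and the modifier is "equinox market cellar goat".
Within "equinox market cellar goat", the head is "goat" (specifically "market cellar goat") and the modifier is "equinox".
Within "market cellar goat", the head is "goat" (specifically "cellar goat") and the modifier is "market".
Within "cellar goat", the head is "goat" and the modifier is "cellar".
So the structure is [[[equinox [market [cellar goat]]] boat] guard].

[[[equinox [market [cellar goat]]] boat] guard]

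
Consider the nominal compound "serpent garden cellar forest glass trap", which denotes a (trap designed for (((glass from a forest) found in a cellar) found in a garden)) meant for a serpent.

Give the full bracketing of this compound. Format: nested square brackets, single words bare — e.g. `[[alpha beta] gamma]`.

Whole compound: head "trap" (specifically "garden cellar forest glass trap"), modifier "serpent".
Inside "garden cellar forest glass trap": head "trap", modifier "garden cellar forest glass".
Inside "garden cellar forest glass": head "glass" (specifically "cellar forest glass"), modifier "garden".
Inside "cellar forest glass": head "glass" (specifically "forest glass"), modifier "cellar".
Inside "forest glass": head "glass", modifier "forest".
Assembled: [serpent [[garden [cellar [forest glass]]] trap]].

[serpent [[garden [cellar [forest glass]]] trap]]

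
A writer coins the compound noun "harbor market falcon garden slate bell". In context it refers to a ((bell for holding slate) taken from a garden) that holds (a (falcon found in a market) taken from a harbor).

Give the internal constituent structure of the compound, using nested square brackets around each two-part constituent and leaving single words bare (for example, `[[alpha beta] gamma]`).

[[harbor [market falcon]] [garden [slate bell]]]

The outermost head in the paraphrase is "bell" (specifically "garden slate bell"), modified by "harbor market falcon".
Within "harbor market falcon", the head is "falcon" (specifically "market falcon") and the modifier is "harbor".
Within "market falcon", the head is "falcon" and the modifier is "market".
Within "garden slate bell", the head is "bell" (specifically "slate bell") and the modifier is "garden".
Within "slate bell", the head is "bell" and the modifier is "slate".
Putting it together: [[harbor [market falcon]] [garden [slate bell]]].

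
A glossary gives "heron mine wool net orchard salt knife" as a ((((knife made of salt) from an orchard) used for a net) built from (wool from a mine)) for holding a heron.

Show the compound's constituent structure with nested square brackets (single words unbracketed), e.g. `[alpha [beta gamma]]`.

[heron [[mine wool] [net [orchard [salt knife]]]]]

Whole compound: head "knife" (specifically "mine wool net orchard salt knife"), modifier "heron".
Within "mine wool net orchard salt knife", the head is "knife" (specifically "net orchard salt knife") and the modifier is "mine wool".
Within "mine wool", the head is "wool" and the modifier is "mine".
Within "net orchard salt knife", the head is "knife" (specifically "orchard salt knife") and the modifier is "net".
Within "orchard salt knife", the head is "knife" (specifically "salt knife") and the modifier is "orchard".
Within "salt knife", the head is "knife" and the modifier is "salt".
So the structure is [heron [[mine wool] [net [orchard [salt knife]]]]].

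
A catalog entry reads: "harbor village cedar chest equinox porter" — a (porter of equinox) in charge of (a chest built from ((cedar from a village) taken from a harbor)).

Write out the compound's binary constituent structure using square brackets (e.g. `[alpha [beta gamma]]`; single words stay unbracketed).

The outermost head in the paraphrase is "porter" (specifically "equinox porter"), modified by "harbor village cedar chest".
Inside "harbor village cedar chest": head "chest", modifier "harbor village cedar".
Inside "harbor village cedar": head "cedar" (specifically "village cedar"), modifier "harbor".
Inside "village cedar": head "cedar", modifier "village".
Inside "equinox porter": head "porter", modifier "equinox".
Assembled: [[[harbor [village cedar]] chest] [equinox porter]].

[[[harbor [village cedar]] chest] [equinox porter]]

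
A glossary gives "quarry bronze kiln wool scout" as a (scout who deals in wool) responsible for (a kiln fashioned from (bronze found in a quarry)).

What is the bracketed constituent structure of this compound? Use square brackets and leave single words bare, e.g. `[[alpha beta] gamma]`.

[[[quarry bronze] kiln] [wool scout]]

Whole compound: head "scout" (specifically "wool scout"), modifier "quarry bronze kiln".
Inside "quarry bronze kiln": head "kiln", modifier "quarry bronze".
Inside "quarry bronze": head "bronze", modifier "quarry".
Inside "wool scout": head "scout", modifier "wool".
So the structure is [[[quarry bronze] kiln] [wool scout]].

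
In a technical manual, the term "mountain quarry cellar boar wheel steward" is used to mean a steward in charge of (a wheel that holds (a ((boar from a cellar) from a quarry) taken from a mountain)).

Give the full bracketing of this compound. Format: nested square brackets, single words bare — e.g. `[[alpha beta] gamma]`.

At the top level: head "steward"; modifier "mountain quarry cellar boar wheel".
"mountain quarry cellar boar wheel" → head "wheel", modifier "mountain quarry cellar boar".
"mountain quarry cellar boar" → head "boar" (specifically "quarry cellar boar"), modifier "mountain".
"quarry cellar boar" → head "boar" (specifically "cellar boar"), modifier "quarry".
"cellar boar" → head "boar", modifier "cellar".
So the structure is [[[mountain [quarry [cellar boar]]] wheel] steward].

[[[mountain [quarry [cellar boar]]] wheel] steward]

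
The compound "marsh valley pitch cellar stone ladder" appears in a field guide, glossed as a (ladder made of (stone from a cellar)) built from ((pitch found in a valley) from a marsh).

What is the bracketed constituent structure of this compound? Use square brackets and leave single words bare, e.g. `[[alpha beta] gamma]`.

Whole compound: head "ladder" (specifically "cellar stone ladder"), modifier "marsh valley pitch".
"marsh valley pitch" → head "pitch" (specifically "valley pitch"), modifier "marsh".
"valley pitch" → head "pitch", modifier "valley".
"cellar stone ladder" → head "ladder", modifier "cellar stone".
"cellar stone" → head "stone", modifier "cellar".
Assembled: [[marsh [valley pitch]] [[cellar stone] ladder]].

[[marsh [valley pitch]] [[cellar stone] ladder]]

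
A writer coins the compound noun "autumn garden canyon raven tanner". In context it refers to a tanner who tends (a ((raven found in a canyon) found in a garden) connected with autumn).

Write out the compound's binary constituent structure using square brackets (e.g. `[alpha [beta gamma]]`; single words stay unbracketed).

Whole compound: head "tanner", modifier "autumn garden canyon raven".
"autumn garden canyon raven" → head "raven" (specifically "garden canyon raven"), modifier "autumn".
"garden canyon raven" → head "raven" (specifically "canyon raven"), modifier "garden".
"canyon raven" → head "raven", modifier "canyon".
So the structure is [[autumn [garden [canyon raven]]] tanner].

[[autumn [garden [canyon raven]]] tanner]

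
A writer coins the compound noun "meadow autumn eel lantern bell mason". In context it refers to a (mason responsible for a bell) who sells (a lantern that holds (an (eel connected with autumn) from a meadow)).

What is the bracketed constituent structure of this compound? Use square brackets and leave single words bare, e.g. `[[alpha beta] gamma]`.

[[[meadow [autumn eel]] lantern] [bell mason]]

Whole compound: head "mason" (specifically "bell mason"), modifier "meadow autumn eel lantern".
Inside "meadow autumn eel lantern": head "lantern", modifier "meadow autumn eel".
Inside "meadow autumn eel": head "eel" (specifically "autumn eel"), modifier "meadow".
Inside "autumn eel": head "eel", modifier "autumn".
Inside "bell mason": head "mason", modifier "bell".
Putting it together: [[[meadow [autumn eel]] lantern] [bell mason]].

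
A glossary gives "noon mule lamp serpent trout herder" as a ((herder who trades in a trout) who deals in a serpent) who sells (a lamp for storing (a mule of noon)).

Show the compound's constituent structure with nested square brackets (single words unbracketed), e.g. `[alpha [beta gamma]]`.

[[[noon mule] lamp] [serpent [trout herder]]]

Whole compound: head "herder" (specifically "serpent trout herder"), modifier "noon mule lamp".
"noon mule lamp" → head "lamp", modifier "noon mule".
"noon mule" → head "mule", modifier "noon".
"serpent trout herder" → head "herder" (specifically "trout herder"), modifier "serpent".
"trout herder" → head "herder", modifier "trout".
Assembled: [[[noon mule] lamp] [serpent [trout herder]]].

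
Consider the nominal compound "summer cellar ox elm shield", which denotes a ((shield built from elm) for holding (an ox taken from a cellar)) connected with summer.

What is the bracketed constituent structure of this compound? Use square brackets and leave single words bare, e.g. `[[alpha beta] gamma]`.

Overall it is a kind of shield (specifically "cellar ox elm shield"); the modifier is "summer".
Inside "cellar ox elm shield": head "shield" (specifically "elm shield"), modifier "cellar ox".
Inside "cellar ox": head "ox", modifier "cellar".
Inside "elm shield": head "shield", modifier "elm".
Assembled: [summer [[cellar ox] [elm shield]]].

[summer [[cellar ox] [elm shield]]]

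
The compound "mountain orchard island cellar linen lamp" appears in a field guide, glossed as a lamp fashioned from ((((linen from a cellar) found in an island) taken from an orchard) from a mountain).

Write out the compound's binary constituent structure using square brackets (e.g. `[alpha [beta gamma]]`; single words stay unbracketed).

Whole compound: head "lamp", modifier "mountain orchard island cellar linen".
Inside "mountain orchard island cellar linen": head "linen" (specifically "orchard island cellar linen"), modifier "mountain".
Inside "orchard island cellar linen": head "linen" (specifically "island cellar linen"), modifier "orchard".
Inside "island cellar linen": head "linen" (specifically "cellar linen"), modifier "island".
Inside "cellar linen": head "linen", modifier "cellar".
Assembled: [[mountain [orchard [island [cellar linen]]]] lamp].

[[mountain [orchard [island [cellar linen]]]] lamp]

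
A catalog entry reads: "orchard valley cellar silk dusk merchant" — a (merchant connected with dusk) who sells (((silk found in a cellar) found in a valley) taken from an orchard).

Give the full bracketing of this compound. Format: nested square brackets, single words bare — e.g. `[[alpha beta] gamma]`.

The outermost head in the paraphrase is "merchant" (specifically "dusk merchant"), modified by "orchard valley cellar silk".
Inside "orchard valley cellar silk": head "silk" (specifically "valley cellar silk"), modifier "orchard".
Inside "valley cellar silk": head "silk" (specifically "cellar silk"), modifier "valley".
Inside "cellar silk": head "silk", modifier "cellar".
Inside "dusk merchant": head "merchant", modifier "dusk".
So the structure is [[orchard [valley [cellar silk]]] [dusk merchant]].

[[orchard [valley [cellar silk]]] [dusk merchant]]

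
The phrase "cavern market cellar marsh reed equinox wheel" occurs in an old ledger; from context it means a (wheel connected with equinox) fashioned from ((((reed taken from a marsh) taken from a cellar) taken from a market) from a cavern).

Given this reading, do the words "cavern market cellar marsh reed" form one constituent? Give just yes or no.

yes

The paraphrase groups the words so that "cavern market cellar marsh reed" is one unit: it corresponds to a single parenthesized sub-phrase.
The full structure is [[cavern [market [cellar [marsh reed]]]] [equinox wheel]], in which [cavern market cellar marsh reed] is a constituent.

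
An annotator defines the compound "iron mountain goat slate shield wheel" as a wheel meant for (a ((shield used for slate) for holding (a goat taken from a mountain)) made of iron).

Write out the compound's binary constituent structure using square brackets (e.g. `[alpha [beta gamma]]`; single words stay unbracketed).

[[iron [[mountain goat] [slate shield]]] wheel]

The outermost head in the paraphrase is "wheel", modified by "iron mountain goat slate shield".
"iron mountain goat slate shield" → head "shield" (specifically "mountain goat slate shield"), modifier "iron".
"mountain goat slate shield" → head "shield" (specifically "slate shield"), modifier "mountain goat".
"mountain goat" → head "goat", modifier "mountain".
"slate shield" → head "shield", modifier "slate".
Assembled: [[iron [[mountain goat] [slate shield]]] wheel].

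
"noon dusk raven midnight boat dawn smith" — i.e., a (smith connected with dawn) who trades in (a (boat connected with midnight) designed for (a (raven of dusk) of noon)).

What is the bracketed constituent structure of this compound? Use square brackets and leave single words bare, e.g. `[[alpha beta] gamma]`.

At the top level: head "smith" (specifically "dawn smith"); modifier "noon dusk raven midnight boat".
Within "noon dusk raven midnight boat", the head is "boat" (specifically "midnight boat") and the modifier is "noon dusk raven".
Within "noon dusk raven", the head is "raven" (specifically "dusk raven") and the modifier is "noon".
Within "dusk raven", the head is "raven" and the modifier is "dusk".
Within "midnight boat", the head is "boat" and the modifier is "midnight".
Within "dawn smith", the head is "smith" and the modifier is "dawn".
Assembled: [[[noon [dusk raven]] [midnight boat]] [dawn smith]].

[[[noon [dusk raven]] [midnight boat]] [dawn smith]]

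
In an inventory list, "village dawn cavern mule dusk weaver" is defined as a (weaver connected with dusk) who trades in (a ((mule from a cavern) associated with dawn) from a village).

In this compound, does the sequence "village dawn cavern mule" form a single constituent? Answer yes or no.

yes

The paraphrase groups the words so that "village dawn cavern mule" is one unit: it corresponds to a single parenthesized sub-phrase.
The full structure is [[village [dawn [cavern mule]]] [dusk weaver]], in which [village dawn cavern mule] is a constituent.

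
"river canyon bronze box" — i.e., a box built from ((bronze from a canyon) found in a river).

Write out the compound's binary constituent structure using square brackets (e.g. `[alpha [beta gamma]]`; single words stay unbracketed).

Overall it is a kind of box; the modifier is "river canyon bronze".
"river canyon bronze" → head "bronze" (specifically "canyon bronze"), modifier "river".
"canyon bronze" → head "bronze", modifier "canyon".
Assembled: [[river [canyon bronze]] box].

[[river [canyon bronze]] box]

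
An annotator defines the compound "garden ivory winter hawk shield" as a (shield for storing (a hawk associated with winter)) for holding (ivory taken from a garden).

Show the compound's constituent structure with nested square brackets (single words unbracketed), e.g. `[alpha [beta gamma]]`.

Overall it is a kind of shield (specifically "winter hawk shield"); the modifier is "garden ivory".
Within "garden ivory", the head is "ivory" and the modifier is "garden".
Within "winter hawk shield", the head is "shield" and the modifier is "winter hawk".
Within "winter hawk", the head is "hawk" and the modifier is "winter".
Assembled: [[garden ivory] [[winter hawk] shield]].

[[garden ivory] [[winter hawk] shield]]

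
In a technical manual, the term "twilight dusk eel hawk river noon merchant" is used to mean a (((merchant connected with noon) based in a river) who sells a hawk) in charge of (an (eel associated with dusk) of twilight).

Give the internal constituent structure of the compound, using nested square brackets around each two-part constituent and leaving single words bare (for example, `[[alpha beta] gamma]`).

[[twilight [dusk eel]] [hawk [river [noon merchant]]]]

At the top level: head "merchant" (specifically "hawk river noon merchant"); modifier "twilight dusk eel".
Within "twilight dusk eel", the head is "eel" (specifically "dusk eel") and the modifier is "twilight".
Within "dusk eel", the head is "eel" and the modifier is "dusk".
Within "hawk river noon merchant", the head is "merchant" (specifically "river noon merchant") and the modifier is "hawk".
Within "river noon merchant", the head is "merchant" (specifically "noon merchant") and the modifier is "river".
Within "noon merchant", the head is "merchant" and the modifier is "noon".
So the structure is [[twilight [dusk eel]] [hawk [river [noon merchant]]]].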